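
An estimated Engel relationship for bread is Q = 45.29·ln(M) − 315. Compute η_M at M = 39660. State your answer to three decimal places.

0.275

At M = 39660: Q = 164.535.
dQ/dM = 45.29/M = 0.00114196 at this income.
η = (dQ/dM)·(M/Q) = 0.00114196 × (39660/164.535) = 0.275.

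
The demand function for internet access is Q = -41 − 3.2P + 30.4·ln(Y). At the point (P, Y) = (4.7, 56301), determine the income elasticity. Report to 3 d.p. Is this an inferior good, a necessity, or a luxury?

0.110 (necessity)

At P = 4.7, Y = 56301: Q = 276.489.
Holding P constant, ∂Q/∂Y = 30.4/Y = 0.000539955.
η_Y = (∂Q/∂Y)·(Y/Q) = 0.000539955 × (56301/276.489) = 0.110.
Since 0 < η < 1, this is a necessity.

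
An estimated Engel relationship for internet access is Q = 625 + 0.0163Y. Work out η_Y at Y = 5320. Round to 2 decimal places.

0.12

At Y = 5320: Q = 711.716.
dQ/dY = 0.0163.
η = (dQ/dY)·(Y/Q) = 0.0163 × (5320/711.716) = 0.12.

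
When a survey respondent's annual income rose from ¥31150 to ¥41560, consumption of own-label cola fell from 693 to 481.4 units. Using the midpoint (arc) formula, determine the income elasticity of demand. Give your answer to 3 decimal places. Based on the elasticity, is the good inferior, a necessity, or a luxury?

ΔQ = 481.4 − 693 = -211.6; midpoint Q̄ = (693 + 481.4)/2 = 587.2.
ΔI = 41560 − 31150 = 10410; midpoint Ī = (31150 + 41560)/2 = 36355.
η = (ΔQ/Q̄) ÷ (ΔI/Ī) = (-211.6/587.2) ÷ (10410/36355) = -1.258.
η < 0 ⇒ inferior good.

-1.258 (inferior good)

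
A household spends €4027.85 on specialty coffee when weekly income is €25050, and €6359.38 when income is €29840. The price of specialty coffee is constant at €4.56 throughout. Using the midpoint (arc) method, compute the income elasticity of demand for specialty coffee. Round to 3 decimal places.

With a constant price, Q₁ = 4027.85/4.56 = 883.300 and Q₂ = 6359.38/4.56 = 1394.601 (equivalently, work directly with expenditure since P cancels).
Midpoint %ΔQ = (6359.38 − 4027.85)/5193.62 = 0.44892; midpoint %ΔI = (29840 − 25050)/27445 = 0.17453.
η = 0.44892 / 0.17453 = 2.572.

2.572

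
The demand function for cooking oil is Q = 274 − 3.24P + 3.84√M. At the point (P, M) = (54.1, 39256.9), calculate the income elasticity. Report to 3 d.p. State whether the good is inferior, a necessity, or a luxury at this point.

0.443 (necessity)

At P = 54.1, M = 39256.9: Q = 859.549.
Holding P constant, ∂Q/∂M = 3.84/(2√M) = 0.00969043.
η_M = (∂Q/∂M)·(M/Q) = 0.00969043 × (39256.9/859.549) = 0.443.
Since 0 < η < 1, this is a necessity.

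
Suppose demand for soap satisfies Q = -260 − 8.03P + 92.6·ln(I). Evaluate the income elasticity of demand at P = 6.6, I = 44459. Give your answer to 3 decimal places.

At P = 6.6, I = 44459: Q = 678.037.
Holding P constant, ∂Q/∂I = 92.6/I = 0.00208282.
η_I = (∂Q/∂I)·(I/Q) = 0.00208282 × (44459/678.037) = 0.137.

0.137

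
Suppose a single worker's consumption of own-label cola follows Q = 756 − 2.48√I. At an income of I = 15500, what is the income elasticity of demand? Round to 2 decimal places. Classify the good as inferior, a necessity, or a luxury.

At I = 15500: Q = 447.242.
dQ/dI = -2.48/(2√I) = -0.00995992 at this income.
η = (dQ/dI)·(I/Q) = -0.00995992 × (15500/447.242) = -0.35.
Since η < 0, the good is an inferior good.

-0.35 (inferior good)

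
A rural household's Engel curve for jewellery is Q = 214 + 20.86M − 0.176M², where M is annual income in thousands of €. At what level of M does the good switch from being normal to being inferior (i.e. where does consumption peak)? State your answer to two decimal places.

59.26

dQ/dM = 20.86 − 0.352M.
The good is inferior where dQ/dM < 0. Setting dQ/dM = 0 gives M = 20.86 / 0.352 = 59.26.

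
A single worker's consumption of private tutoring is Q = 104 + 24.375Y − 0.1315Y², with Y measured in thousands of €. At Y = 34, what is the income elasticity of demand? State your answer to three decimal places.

0.672

At Y = 34: Q = 780.7360.
dQ/dY = 24.375 − 0.263Y = 15.43300.
η = (dQ/dY)·(Y/Q) = 15.43300 × (34/780.7360) = 0.672.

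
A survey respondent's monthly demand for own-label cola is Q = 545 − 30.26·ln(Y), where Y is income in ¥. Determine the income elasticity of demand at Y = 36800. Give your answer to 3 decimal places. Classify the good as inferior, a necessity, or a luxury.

-0.133 (inferior good)

At Y = 36800: Q = 226.869.
dQ/dY = -30.26/Y = -0.000822283 at this income.
η = (dQ/dY)·(Y/Q) = -0.000822283 × (36800/226.869) = -0.133.
Since η < 0, the good is an inferior good.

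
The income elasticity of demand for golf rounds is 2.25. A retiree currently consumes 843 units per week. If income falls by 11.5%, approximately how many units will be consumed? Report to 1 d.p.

%ΔQ ≈ η × %ΔI = 2.25 × (-11.5%) = -25.875%.
New Q ≈ 843 × (1 − 0.25875) = 624.9.

624.9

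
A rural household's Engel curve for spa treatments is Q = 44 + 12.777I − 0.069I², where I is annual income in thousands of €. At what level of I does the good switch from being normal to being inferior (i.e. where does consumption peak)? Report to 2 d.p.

dQ/dI = 12.777 − 0.138I.
The good is inferior where dQ/dI < 0. Setting dQ/dI = 0 gives I = 12.777 / 0.138 = 92.59.

92.59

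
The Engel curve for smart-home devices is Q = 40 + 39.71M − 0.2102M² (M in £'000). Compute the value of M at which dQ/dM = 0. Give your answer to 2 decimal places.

94.46

dQ/dM = 39.71 − 0.4204M.
The good is inferior where dQ/dM < 0. Setting dQ/dM = 0 gives M = 39.71 / 0.4204 = 94.46.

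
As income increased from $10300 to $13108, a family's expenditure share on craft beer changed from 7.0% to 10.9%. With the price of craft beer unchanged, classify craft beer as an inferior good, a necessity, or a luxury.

luxury

The budget share rises as income rises, so η > 1.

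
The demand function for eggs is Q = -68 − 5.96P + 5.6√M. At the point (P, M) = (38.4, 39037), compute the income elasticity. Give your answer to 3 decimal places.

0.683

At P = 38.4, M = 39037: Q = 809.572.
Holding P constant, ∂Q/∂M = 5.6/(2√M) = 0.0141716.
η_M = (∂Q/∂M)·(M/Q) = 0.0141716 × (39037/809.572) = 0.683.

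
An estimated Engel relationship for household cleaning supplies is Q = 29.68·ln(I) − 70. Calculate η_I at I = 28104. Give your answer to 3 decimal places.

0.127

At I = 28104: Q = 234.032.
dQ/dI = 29.68/I = 0.00105608 at this income.
η = (dQ/dI)·(I/Q) = 0.00105608 × (28104/234.032) = 0.127.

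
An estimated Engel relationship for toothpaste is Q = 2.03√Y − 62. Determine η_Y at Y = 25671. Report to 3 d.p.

At Y = 25671: Q = 263.250.
dQ/dY = 2.03/(2√Y) = 0.00633497 at this income.
η = (dQ/dY)·(Y/Q) = 0.00633497 × (25671/263.250) = 0.618.

0.618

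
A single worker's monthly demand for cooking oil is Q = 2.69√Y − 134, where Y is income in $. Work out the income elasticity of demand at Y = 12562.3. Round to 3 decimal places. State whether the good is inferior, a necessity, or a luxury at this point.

At Y = 12562.3: Q = 167.500.
dQ/dY = 2.69/(2√Y) = 0.0120002 at this income.
η = (dQ/dY)·(Y/Q) = 0.0120002 × (12562.3/167.500) = 0.900.
Since 0 < η < 1, the good is a necessity.

0.900 (necessity)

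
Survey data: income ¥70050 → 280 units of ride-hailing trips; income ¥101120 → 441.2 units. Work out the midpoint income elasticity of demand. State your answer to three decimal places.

ΔQ = 441.2 − 280 = 161.2; midpoint Q̄ = (280 + 441.2)/2 = 360.6.
ΔI = 101120 − 70050 = 31070; midpoint Ī = (70050 + 101120)/2 = 85585.
η = (ΔQ/Q̄) ÷ (ΔI/Ī) = (161.2/360.6) ÷ (31070/85585) = 1.231.

1.231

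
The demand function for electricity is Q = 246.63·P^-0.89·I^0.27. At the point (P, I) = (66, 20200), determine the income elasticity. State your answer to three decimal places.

0.270

For a multiplicative demand Q = A·P^α·I^β, the income elasticity is β everywhere.
Here β = 0.27, so η = 0.270.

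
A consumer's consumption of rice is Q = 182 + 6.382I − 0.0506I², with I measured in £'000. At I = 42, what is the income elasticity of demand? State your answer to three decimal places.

0.248

At I = 42: Q = 360.7856.
dQ/dI = 6.382 − 0.1012I = 2.13160.
η = (dQ/dI)·(I/Q) = 2.13160 × (42/360.7856) = 0.248.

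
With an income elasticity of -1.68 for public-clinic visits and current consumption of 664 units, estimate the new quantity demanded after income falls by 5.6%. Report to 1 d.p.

726.5

%ΔQ ≈ η × %ΔI = -1.68 × (-5.6%) = 9.408%.
New Q ≈ 664 × (1 + 0.09408) = 726.5.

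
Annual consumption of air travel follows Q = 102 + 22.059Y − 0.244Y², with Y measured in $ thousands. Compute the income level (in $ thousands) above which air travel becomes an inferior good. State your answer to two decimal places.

dQ/dY = 22.059 − 0.488Y.
The good is inferior where dQ/dY < 0. Setting dQ/dY = 0 gives Y = 22.059 / 0.488 = 45.20.

45.20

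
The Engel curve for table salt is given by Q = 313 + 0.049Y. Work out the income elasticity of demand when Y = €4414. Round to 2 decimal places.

0.41

At Y = 4414: Q = 529.286.
dQ/dY = 0.049.
η = (dQ/dY)·(Y/Q) = 0.049 × (4414/529.286) = 0.41.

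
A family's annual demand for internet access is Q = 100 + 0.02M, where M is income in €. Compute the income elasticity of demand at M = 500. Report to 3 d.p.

0.091

At M = 500: Q = 110.000.
dQ/dM = 0.02.
η = (dQ/dM)·(M/Q) = 0.02 × (500/110.000) = 0.091.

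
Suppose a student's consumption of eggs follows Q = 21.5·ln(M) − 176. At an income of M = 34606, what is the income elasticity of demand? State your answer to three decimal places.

0.441

At M = 34606: Q = 48.713.
dQ/dM = 21.5/M = 0.00062128 at this income.
η = (dQ/dM)·(M/Q) = 0.00062128 × (34606/48.713) = 0.441.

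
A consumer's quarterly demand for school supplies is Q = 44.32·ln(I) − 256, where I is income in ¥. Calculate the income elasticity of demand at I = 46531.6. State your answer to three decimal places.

At I = 46531.6: Q = 220.346.
dQ/dI = 44.32/I = 0.000952471 at this income.
η = (dQ/dI)·(I/Q) = 0.000952471 × (46531.6/220.346) = 0.201.

0.201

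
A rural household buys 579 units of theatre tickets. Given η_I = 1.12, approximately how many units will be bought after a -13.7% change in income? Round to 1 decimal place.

%ΔQ ≈ η × %ΔI = 1.12 × (-13.7%) = -15.344%.
New Q ≈ 579 × (1 − 0.15344) = 490.2.

490.2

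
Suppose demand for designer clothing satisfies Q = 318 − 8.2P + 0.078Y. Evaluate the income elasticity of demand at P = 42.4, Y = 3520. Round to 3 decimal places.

At P = 42.4, Y = 3520: Q = 244.880.
Holding P constant, ∂Q/∂Y = 0.078.
η_Y = (∂Q/∂Y)·(Y/Q) = 0.078 × (3520/244.880) = 1.121.

1.121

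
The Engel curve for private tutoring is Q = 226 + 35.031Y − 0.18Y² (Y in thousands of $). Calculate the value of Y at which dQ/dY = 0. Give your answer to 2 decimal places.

97.31

dQ/dY = 35.031 − 0.36Y.
The good is inferior where dQ/dY < 0. Setting dQ/dY = 0 gives Y = 35.031 / 0.36 = 97.31.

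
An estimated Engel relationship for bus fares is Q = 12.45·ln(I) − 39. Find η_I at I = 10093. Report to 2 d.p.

At I = 10093: Q = 75.784.
dQ/dI = 12.45/I = 0.00123353 at this income.
η = (dQ/dI)·(I/Q) = 0.00123353 × (10093/75.784) = 0.16.

0.16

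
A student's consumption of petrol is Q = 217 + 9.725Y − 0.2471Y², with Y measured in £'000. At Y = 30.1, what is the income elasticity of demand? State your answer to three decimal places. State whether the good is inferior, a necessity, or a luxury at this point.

At Y = 30.1: Q = 285.8474.
dQ/dY = 9.725 − 0.4942Y = -5.15042.
η = (dQ/dY)·(Y/Q) = -5.15042 × (30.1/285.8474) = -0.542.
η < 0 ⇒ inferior good.

-0.542 (inferior good)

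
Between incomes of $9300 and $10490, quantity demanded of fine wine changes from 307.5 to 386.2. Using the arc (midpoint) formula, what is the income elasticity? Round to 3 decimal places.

1.887

ΔQ = 386.2 − 307.5 = 78.7; midpoint Q̄ = (307.5 + 386.2)/2 = 346.85.
ΔI = 10490 − 9300 = 1190; midpoint Ī = (9300 + 10490)/2 = 9895.
η = (ΔQ/Q̄) ÷ (ΔI/Ī) = (78.7/346.85) ÷ (1190/9895) = 1.887.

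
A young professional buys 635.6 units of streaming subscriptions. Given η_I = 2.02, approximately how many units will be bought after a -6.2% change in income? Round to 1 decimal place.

556.0

%ΔQ ≈ η × %ΔI = 2.02 × (-6.2%) = -12.524%.
New Q ≈ 635.6 × (1 − 0.12524) = 556.0.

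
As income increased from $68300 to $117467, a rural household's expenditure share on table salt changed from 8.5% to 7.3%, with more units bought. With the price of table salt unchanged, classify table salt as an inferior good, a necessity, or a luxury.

Quantity rises but the budget share falls as income rises, so 0 < η < 1.

necessity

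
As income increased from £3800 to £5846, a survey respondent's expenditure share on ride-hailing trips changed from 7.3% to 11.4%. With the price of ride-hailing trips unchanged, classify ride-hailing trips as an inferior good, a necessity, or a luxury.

The budget share rises as income rises, so η > 1.

luxury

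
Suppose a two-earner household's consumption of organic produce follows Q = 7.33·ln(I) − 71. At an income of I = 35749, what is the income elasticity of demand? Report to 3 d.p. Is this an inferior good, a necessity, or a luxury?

At I = 35749: Q = 5.850.
dQ/dI = 7.33/I = 0.000205041 at this income.
η = (dQ/dI)·(I/Q) = 0.000205041 × (35749/5.850) = 1.253.
Since η > 1, the good is a luxury.

1.253 (luxury)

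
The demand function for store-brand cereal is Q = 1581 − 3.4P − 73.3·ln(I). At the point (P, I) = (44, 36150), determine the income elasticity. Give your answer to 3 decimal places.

At P = 44, I = 36150: Q = 662.085.
Holding P constant, ∂Q/∂I = -73.3/I = -0.00202766.
η_I = (∂Q/∂I)·(I/Q) = -0.00202766 × (36150/662.085) = -0.111.

-0.111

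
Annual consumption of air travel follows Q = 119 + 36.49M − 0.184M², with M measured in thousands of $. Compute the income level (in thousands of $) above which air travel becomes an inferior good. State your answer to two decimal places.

99.16

dQ/dM = 36.49 − 0.368M.
The good is inferior where dQ/dM < 0. Setting dQ/dM = 0 gives M = 36.49 / 0.368 = 99.16.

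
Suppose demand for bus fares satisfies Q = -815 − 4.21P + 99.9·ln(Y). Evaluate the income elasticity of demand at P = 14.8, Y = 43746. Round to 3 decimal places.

0.525

At P = 14.8, Y = 43746: Q = 190.239.
Holding P constant, ∂Q/∂Y = 99.9/Y = 0.00228364.
η_Y = (∂Q/∂Y)·(Y/Q) = 0.00228364 × (43746/190.239) = 0.525.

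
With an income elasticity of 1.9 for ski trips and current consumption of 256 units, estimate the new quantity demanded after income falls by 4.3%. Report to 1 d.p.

235.1

%ΔQ ≈ η × %ΔI = 1.9 × (-4.3%) = -8.17%.
New Q ≈ 256 × (1 − 0.0817) = 235.1.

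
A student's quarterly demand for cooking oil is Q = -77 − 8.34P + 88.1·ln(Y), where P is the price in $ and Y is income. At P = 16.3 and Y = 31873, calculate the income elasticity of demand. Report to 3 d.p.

At P = 16.3, Y = 31873: Q = 700.612.
Holding P constant, ∂Q/∂Y = 88.1/Y = 0.0027641.
η_Y = (∂Q/∂Y)·(Y/Q) = 0.0027641 × (31873/700.612) = 0.126.

0.126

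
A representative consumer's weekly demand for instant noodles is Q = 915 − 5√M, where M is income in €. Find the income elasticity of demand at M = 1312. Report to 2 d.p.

-0.12

At M = 1312: Q = 733.892.
dQ/dM = -5/(2√M) = -0.0690197 at this income.
η = (dQ/dM)·(M/Q) = -0.0690197 × (1312/733.892) = -0.12.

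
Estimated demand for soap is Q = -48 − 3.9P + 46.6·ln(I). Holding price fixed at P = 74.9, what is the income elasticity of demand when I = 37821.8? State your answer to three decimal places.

At P = 74.9, I = 37821.8: Q = 151.084.
Holding P constant, ∂Q/∂I = 46.6/I = 0.00123209.
η_I = (∂Q/∂I)·(I/Q) = 0.00123209 × (37821.8/151.084) = 0.308.

0.308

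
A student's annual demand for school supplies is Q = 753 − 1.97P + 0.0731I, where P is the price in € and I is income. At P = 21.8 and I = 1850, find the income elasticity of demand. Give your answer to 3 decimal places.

0.160

At P = 21.8, I = 1850: Q = 845.289.
Holding P constant, ∂Q/∂I = 0.0731.
η_I = (∂Q/∂I)·(I/Q) = 0.0731 × (1850/845.289) = 0.160.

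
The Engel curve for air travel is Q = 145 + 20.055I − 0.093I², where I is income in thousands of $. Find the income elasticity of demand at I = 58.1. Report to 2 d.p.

At I = 58.1: Q = 996.2638.
dQ/dI = 20.055 − 0.186I = 9.24840.
η = (dQ/dI)·(I/Q) = 9.24840 × (58.1/996.2638) = 0.54.

0.54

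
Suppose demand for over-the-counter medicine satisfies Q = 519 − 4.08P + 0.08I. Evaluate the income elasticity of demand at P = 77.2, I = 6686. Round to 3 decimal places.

0.724

At P = 77.2, I = 6686: Q = 738.904.
Holding P constant, ∂Q/∂I = 0.08.
η_I = (∂Q/∂I)·(I/Q) = 0.08 × (6686/738.904) = 0.724.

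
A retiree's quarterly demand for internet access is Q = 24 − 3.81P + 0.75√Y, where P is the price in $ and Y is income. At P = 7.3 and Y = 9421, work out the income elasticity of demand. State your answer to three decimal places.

0.528

At P = 7.3, Y = 9421: Q = 68.983.
Holding P constant, ∂Q/∂Y = 0.75/(2√Y) = 0.00386352.
η_Y = (∂Q/∂Y)·(Y/Q) = 0.00386352 × (9421/68.983) = 0.528.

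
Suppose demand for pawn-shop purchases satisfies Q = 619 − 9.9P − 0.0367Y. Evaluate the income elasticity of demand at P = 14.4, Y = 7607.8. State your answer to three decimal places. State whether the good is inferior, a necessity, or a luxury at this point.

-1.416 (inferior good)

At P = 14.4, Y = 7607.8: Q = 197.234.
Holding P constant, ∂Q/∂Y = −0.0367.
η_Y = (∂Q/∂Y)·(Y/Q) = -0.0367 × (7607.8/197.234) = -1.416.
Since η < 0, this is an inferior good.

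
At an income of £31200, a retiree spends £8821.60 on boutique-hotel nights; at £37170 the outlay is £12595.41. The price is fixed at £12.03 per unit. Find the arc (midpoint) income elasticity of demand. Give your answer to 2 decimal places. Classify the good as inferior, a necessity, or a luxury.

With a constant price, Q₁ = 8821.60/12.03 = 733.300 and Q₂ = 12595.41/12.03 = 1047.000 (equivalently, work directly with expenditure since P cancels).
Midpoint %ΔQ = (12595.41 − 8821.60)/10708.51 = 0.35241; midpoint %ΔI = (37170 − 31200)/34185 = 0.17464.
η = 0.35241 / 0.17464 = 2.02.
η > 1 ⇒ luxury.

2.02 (luxury)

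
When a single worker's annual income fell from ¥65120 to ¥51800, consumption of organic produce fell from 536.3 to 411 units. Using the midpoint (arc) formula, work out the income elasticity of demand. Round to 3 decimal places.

ΔQ = 411 − 536.3 = -125.3; midpoint Q̄ = (536.3 + 411)/2 = 473.65.
ΔI = 51800 − 65120 = -13320; midpoint Ī = (65120 + 51800)/2 = 58460.
η = (ΔQ/Q̄) ÷ (ΔI/Ī) = (-125.3/473.65) ÷ (-13320/58460) = 1.161.

1.161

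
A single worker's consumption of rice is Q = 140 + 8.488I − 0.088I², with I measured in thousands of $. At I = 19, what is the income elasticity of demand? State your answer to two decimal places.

0.36

At I = 19: Q = 269.5040.
dQ/dI = 8.488 − 0.176I = 5.14400.
η = (dQ/dI)·(I/Q) = 5.14400 × (19/269.5040) = 0.36.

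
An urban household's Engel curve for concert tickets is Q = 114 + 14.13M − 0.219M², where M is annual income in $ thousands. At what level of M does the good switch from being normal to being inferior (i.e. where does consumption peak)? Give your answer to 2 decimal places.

dQ/dM = 14.13 − 0.438M.
The good is inferior where dQ/dM < 0. Setting dQ/dM = 0 gives M = 14.13 / 0.438 = 32.26.

32.26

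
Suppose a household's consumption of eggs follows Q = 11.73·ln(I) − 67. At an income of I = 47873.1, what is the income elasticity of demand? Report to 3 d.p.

0.197

At I = 47873.1: Q = 59.406.
dQ/dI = 11.73/I = 0.000245023 at this income.
η = (dQ/dI)·(I/Q) = 0.000245023 × (47873.1/59.406) = 0.197.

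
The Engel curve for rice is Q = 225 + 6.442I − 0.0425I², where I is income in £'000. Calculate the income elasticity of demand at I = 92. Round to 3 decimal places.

-0.277

At I = 92: Q = 457.9440.
dQ/dI = 6.442 − 0.085I = -1.37800.
η = (dQ/dI)·(I/Q) = -1.37800 × (92/457.9440) = -0.277.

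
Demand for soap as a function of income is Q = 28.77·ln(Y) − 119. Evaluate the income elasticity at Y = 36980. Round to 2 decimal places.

At Y = 36980: Q = 183.607.
dQ/dY = 28.77/Y = 0.000777988 at this income.
η = (dQ/dY)·(Y/Q) = 0.000777988 × (36980/183.607) = 0.16.

0.16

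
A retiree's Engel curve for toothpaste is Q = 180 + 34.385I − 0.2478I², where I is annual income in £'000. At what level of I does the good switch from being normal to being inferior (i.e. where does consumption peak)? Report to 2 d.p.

dQ/dI = 34.385 − 0.4956I.
The good is inferior where dQ/dI < 0. Setting dQ/dI = 0 gives I = 34.385 / 0.4956 = 69.38.

69.38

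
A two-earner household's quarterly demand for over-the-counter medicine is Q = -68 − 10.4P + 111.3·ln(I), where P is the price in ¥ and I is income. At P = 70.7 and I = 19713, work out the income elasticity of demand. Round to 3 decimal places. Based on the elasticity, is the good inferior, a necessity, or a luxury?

At P = 70.7, I = 19713: Q = 297.369.
Holding P constant, ∂Q/∂I = 111.3/I = 0.00564602.
η_I = (∂Q/∂I)·(I/Q) = 0.00564602 × (19713/297.369) = 0.374.
Since 0 < η < 1, this is a necessity.

0.374 (necessity)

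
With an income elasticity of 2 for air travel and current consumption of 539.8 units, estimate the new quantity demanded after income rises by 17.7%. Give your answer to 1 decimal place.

%ΔQ ≈ η × %ΔI = 2 × 17.7% = 35.4%.
New Q ≈ 539.8 × (1 + 0.354) = 730.9.

730.9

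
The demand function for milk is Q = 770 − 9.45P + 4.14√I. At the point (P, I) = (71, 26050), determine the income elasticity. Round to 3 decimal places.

0.435

At P = 71, I = 26050: Q = 767.247.
Holding P constant, ∂Q/∂I = 4.14/(2√I) = 0.0128253.
η_I = (∂Q/∂I)·(I/Q) = 0.0128253 × (26050/767.247) = 0.435.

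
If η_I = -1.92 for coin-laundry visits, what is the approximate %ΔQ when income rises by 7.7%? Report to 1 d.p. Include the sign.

-14.8%

%ΔQ ≈ η × %ΔI = -1.92 × 7.7% = -14.8%.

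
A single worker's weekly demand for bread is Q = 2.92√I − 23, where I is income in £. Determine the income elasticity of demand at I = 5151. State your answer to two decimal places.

0.56

At I = 5151: Q = 186.570.
dQ/dI = 2.92/(2√I) = 0.0203426 at this income.
η = (dQ/dI)·(I/Q) = 0.0203426 × (5151/186.570) = 0.56.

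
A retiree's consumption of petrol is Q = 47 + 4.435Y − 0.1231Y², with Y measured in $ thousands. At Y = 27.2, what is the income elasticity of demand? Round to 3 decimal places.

-0.804

At Y = 27.2: Q = 76.5577.
dQ/dY = 4.435 − 0.2462Y = -2.26164.
η = (dQ/dY)·(Y/Q) = -2.26164 × (27.2/76.5577) = -0.804.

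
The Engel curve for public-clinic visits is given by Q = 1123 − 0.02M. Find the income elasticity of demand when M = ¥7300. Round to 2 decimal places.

At M = 7300: Q = 977.000.
dQ/dM = −0.02.
η = (dQ/dM)·(M/Q) = -0.02 × (7300/977.000) = -0.15.

-0.15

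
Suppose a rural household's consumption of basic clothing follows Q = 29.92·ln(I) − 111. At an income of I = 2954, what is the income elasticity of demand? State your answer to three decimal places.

0.234

At I = 2954: Q = 128.088.
dQ/dI = 29.92/I = 0.0101286 at this income.
η = (dQ/dI)·(I/Q) = 0.0101286 × (2954/128.088) = 0.234.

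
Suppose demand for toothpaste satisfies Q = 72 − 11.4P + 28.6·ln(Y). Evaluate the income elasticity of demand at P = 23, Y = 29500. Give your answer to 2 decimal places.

0.27

At P = 23, Y = 29500: Q = 104.155.
Holding P constant, ∂Q/∂Y = 28.6/Y = 0.000969492.
η_Y = (∂Q/∂Y)·(Y/Q) = 0.000969492 × (29500/104.155) = 0.27.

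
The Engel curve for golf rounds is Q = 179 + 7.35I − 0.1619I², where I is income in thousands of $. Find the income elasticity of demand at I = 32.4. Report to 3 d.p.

At I = 32.4: Q = 247.1839.
dQ/dI = 7.35 − 0.3238I = -3.14112.
η = (dQ/dI)·(I/Q) = -3.14112 × (32.4/247.1839) = -0.412.

-0.412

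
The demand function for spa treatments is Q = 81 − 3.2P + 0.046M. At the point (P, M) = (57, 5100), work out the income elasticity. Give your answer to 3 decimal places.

At P = 57, M = 5100: Q = 133.200.
Holding P constant, ∂Q/∂M = 0.046.
η_M = (∂Q/∂M)·(M/Q) = 0.046 × (5100/133.200) = 1.761.

1.761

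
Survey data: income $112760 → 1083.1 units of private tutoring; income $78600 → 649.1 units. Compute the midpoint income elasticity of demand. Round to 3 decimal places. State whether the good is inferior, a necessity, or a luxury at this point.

ΔQ = 649.1 − 1083.1 = -434; midpoint Q̄ = (1083.1 + 649.1)/2 = 866.1.
ΔI = 78600 − 112760 = -34160; midpoint Ī = (112760 + 78600)/2 = 95680.
η = (ΔQ/Q̄) ÷ (ΔI/Ī) = (-434/866.1) ÷ (-34160/95680) = 1.404.
η > 1 ⇒ luxury.

1.404 (luxury)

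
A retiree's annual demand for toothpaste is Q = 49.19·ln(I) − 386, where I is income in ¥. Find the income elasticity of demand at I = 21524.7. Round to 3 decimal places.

0.470

At I = 21524.7: Q = 104.766.
dQ/dI = 49.19/I = 0.00228528 at this income.
η = (dQ/dI)·(I/Q) = 0.00228528 × (21524.7/104.766) = 0.470.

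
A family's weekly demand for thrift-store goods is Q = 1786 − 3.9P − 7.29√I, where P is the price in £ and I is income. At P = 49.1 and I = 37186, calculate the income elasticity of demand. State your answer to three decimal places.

-3.724

At P = 49.1, I = 37186: Q = 188.730.
Holding P constant, ∂Q/∂I = -7.29/(2√I) = -0.018902.
η_I = (∂Q/∂I)·(I/Q) = -0.018902 × (37186/188.730) = -3.724.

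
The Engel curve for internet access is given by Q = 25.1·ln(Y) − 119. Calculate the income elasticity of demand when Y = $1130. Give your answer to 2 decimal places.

At Y = 1130: Q = 57.452.
dQ/dY = 25.1/Y = 0.0222124 at this income.
η = (dQ/dY)·(Y/Q) = 0.0222124 × (1130/57.452) = 0.44.

0.44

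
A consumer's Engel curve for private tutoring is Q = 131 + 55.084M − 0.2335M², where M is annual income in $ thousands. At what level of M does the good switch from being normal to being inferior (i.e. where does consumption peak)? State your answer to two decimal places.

117.95

dQ/dM = 55.084 − 0.467M.
The good is inferior where dQ/dM < 0. Setting dQ/dM = 0 gives M = 55.084 / 0.467 = 117.95.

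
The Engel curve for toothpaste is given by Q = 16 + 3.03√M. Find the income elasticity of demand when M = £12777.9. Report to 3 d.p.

0.478

At M = 12777.9: Q = 358.509.
dQ/dM = 3.03/(2√M) = 0.0134024 at this income.
η = (dQ/dM)·(M/Q) = 0.0134024 × (12777.9/358.509) = 0.478.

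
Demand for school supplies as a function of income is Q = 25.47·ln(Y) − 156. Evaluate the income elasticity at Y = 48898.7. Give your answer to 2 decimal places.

At Y = 48898.7: Q = 119.012.
dQ/dY = 25.47/Y = 0.000520873 at this income.
η = (dQ/dY)·(Y/Q) = 0.000520873 × (48898.7/119.012) = 0.21.

0.21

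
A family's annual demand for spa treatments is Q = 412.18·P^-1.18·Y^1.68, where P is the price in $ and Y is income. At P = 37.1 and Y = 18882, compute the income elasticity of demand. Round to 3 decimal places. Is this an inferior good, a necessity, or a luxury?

1.680 (luxury)

For a multiplicative demand Q = A·P^α·Y^β, the income elasticity is β everywhere.
Here β = 1.68, so η = 1.680.
Since η > 1, this is a luxury.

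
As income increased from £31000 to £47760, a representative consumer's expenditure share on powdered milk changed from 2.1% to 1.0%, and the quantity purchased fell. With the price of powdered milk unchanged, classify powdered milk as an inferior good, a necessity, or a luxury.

Quantity demanded falls as income rises, so η < 0.

inferior good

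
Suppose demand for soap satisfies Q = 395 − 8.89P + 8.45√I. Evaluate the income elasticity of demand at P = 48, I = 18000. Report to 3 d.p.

At P = 48, I = 18000: Q = 1101.966.
Holding P constant, ∂Q/∂I = 8.45/(2√I) = 0.0314913.
η_I = (∂Q/∂I)·(I/Q) = 0.0314913 × (18000/1101.966) = 0.514.

0.514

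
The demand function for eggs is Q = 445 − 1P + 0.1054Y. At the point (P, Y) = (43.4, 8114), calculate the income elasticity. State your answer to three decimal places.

0.680

At P = 43.4, Y = 8114: Q = 1256.816.
Holding P constant, ∂Q/∂Y = 0.1054.
η_Y = (∂Q/∂Y)·(Y/Q) = 0.1054 × (8114/1256.816) = 0.680.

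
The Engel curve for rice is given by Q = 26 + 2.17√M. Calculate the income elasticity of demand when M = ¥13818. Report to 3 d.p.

0.454

At M = 13818: Q = 281.083.
dQ/dM = 2.17/(2√M) = 0.00923012 at this income.
η = (dQ/dM)·(M/Q) = 0.00923012 × (13818/281.083) = 0.454.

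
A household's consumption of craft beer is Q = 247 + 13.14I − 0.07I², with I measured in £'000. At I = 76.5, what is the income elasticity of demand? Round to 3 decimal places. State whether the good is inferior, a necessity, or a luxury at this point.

0.221 (necessity)

At I = 76.5: Q = 842.5525.
dQ/dI = 13.14 − 0.14I = 2.43000.
η = (dQ/dI)·(I/Q) = 2.43000 × (76.5/842.5525) = 0.221.
0 < η < 1 ⇒ necessity.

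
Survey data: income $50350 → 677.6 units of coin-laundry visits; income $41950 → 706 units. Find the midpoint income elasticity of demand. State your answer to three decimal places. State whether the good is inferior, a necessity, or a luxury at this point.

ΔQ = 706 − 677.6 = 28.4; midpoint Q̄ = (677.6 + 706)/2 = 691.8.
ΔI = 41950 − 50350 = -8400; midpoint Ī = (50350 + 41950)/2 = 46150.
η = (ΔQ/Q̄) ÷ (ΔI/Ī) = (28.4/691.8) ÷ (-8400/46150) = -0.226.
η < 0 ⇒ inferior good.

-0.226 (inferior good)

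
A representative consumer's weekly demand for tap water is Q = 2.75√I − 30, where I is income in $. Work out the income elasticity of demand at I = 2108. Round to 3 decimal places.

0.656

At I = 2108: Q = 96.261.
dQ/dI = 2.75/(2√I) = 0.029948 at this income.
η = (dQ/dI)·(I/Q) = 0.029948 × (2108/96.261) = 0.656.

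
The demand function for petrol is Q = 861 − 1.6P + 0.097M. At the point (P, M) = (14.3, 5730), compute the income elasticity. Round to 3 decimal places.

0.399

At P = 14.3, M = 5730: Q = 1393.930.
Holding P constant, ∂Q/∂M = 0.097.
η_M = (∂Q/∂M)·(M/Q) = 0.097 × (5730/1393.930) = 0.399.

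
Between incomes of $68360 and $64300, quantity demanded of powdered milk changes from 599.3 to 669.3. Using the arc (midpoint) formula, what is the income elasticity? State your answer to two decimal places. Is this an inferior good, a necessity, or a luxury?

ΔQ = 669.3 − 599.3 = 70; midpoint Q̄ = (599.3 + 669.3)/2 = 634.3.
ΔI = 64300 − 68360 = -4060; midpoint Ī = (68360 + 64300)/2 = 66330.
η = (ΔQ/Q̄) ÷ (ΔI/Ī) = (70/634.3) ÷ (-4060/66330) = -1.80.
η < 0 ⇒ inferior good.

-1.80 (inferior good)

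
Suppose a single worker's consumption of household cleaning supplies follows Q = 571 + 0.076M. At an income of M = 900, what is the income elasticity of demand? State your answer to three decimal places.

At M = 900: Q = 639.400.
dQ/dM = 0.076.
η = (dQ/dM)·(M/Q) = 0.076 × (900/639.400) = 0.107.

0.107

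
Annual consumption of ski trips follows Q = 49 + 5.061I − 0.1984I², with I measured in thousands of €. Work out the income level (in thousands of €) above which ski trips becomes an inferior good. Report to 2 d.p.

12.75

dQ/dI = 5.061 − 0.3968I.
The good is inferior where dQ/dI < 0. Setting dQ/dI = 0 gives I = 5.061 / 0.3968 = 12.75.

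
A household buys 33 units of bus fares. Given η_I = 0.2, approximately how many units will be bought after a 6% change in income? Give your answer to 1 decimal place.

33.4

%ΔQ ≈ η × %ΔI = 0.2 × 6% = 1.2%.
New Q ≈ 33 × (1 + 0.012) = 33.4.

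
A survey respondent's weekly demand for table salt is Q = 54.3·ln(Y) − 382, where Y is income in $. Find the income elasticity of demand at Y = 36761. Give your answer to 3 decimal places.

0.288

At Y = 36761: Q = 188.812.
dQ/dY = 54.3/Y = 0.00147711 at this income.
η = (dQ/dY)·(Y/Q) = 0.00147711 × (36761/188.812) = 0.288.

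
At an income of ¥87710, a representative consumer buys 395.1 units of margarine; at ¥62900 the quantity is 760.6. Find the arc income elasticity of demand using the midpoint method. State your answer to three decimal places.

ΔQ = 760.6 − 395.1 = 365.5; midpoint Q̄ = (395.1 + 760.6)/2 = 577.85.
ΔI = 62900 − 87710 = -24810; midpoint Ī = (87710 + 62900)/2 = 75305.
η = (ΔQ/Q̄) ÷ (ΔI/Ī) = (365.5/577.85) ÷ (-24810/75305) = -1.920.

-1.920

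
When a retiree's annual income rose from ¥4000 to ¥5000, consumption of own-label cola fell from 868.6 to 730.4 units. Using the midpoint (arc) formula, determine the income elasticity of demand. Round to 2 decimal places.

-0.78

ΔQ = 730.4 − 868.6 = -138.2; midpoint Q̄ = (868.6 + 730.4)/2 = 799.5.
ΔI = 5000 − 4000 = 1000; midpoint Ī = (4000 + 5000)/2 = 4500.
η = (ΔQ/Q̄) ÷ (ΔI/Ī) = (-138.2/799.5) ÷ (1000/4500) = -0.78.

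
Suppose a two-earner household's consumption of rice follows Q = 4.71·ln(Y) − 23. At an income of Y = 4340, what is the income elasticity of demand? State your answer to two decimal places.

At Y = 4340: Q = 16.449.
dQ/dY = 4.71/Y = 0.00108525 at this income.
η = (dQ/dY)·(Y/Q) = 0.00108525 × (4340/16.449) = 0.29.

0.29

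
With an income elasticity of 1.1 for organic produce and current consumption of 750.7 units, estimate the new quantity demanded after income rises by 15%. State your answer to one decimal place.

%ΔQ ≈ η × %ΔI = 1.1 × 15% = 16.5%.
New Q ≈ 750.7 × (1 + 0.165) = 874.6.

874.6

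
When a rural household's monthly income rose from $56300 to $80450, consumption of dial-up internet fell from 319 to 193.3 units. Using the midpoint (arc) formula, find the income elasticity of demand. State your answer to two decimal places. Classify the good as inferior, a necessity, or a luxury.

ΔQ = 193.3 − 319 = -125.7; midpoint Q̄ = (319 + 193.3)/2 = 256.15.
ΔI = 80450 − 56300 = 24150; midpoint Ī = (56300 + 80450)/2 = 68375.
η = (ΔQ/Q̄) ÷ (ΔI/Ī) = (-125.7/256.15) ÷ (24150/68375) = -1.39.
η < 0 ⇒ inferior good.

-1.39 (inferior good)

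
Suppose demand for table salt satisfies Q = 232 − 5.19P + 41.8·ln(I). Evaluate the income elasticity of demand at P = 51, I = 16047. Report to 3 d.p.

0.112

At P = 51, I = 16047: Q = 372.071.
Holding P constant, ∂Q/∂I = 41.8/I = 0.00260485.
η_I = (∂Q/∂I)·(I/Q) = 0.00260485 × (16047/372.071) = 0.112.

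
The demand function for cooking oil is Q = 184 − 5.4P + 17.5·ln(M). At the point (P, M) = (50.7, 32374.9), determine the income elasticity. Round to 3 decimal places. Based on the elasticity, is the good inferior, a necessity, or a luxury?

0.190 (necessity)

At P = 50.7, M = 32374.9: Q = 91.960.
Holding P constant, ∂Q/∂M = 17.5/M = 0.000540542.
η_M = (∂Q/∂M)·(M/Q) = 0.000540542 × (32374.9/91.960) = 0.190.
Since 0 < η < 1, this is a necessity.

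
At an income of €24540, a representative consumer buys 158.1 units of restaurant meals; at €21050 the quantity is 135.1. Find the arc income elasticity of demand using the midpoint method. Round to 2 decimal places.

ΔQ = 135.1 − 158.1 = -23; midpoint Q̄ = (158.1 + 135.1)/2 = 146.6.
ΔI = 21050 − 24540 = -3490; midpoint Ī = (24540 + 21050)/2 = 22795.
η = (ΔQ/Q̄) ÷ (ΔI/Ī) = (-23/146.6) ÷ (-3490/22795) = 1.02.

1.02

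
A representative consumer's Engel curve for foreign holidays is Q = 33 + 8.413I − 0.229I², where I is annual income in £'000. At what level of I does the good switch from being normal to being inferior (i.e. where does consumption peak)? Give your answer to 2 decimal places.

18.37

dQ/dI = 8.413 − 0.458I.
The good is inferior where dQ/dI < 0. Setting dQ/dI = 0 gives I = 8.413 / 0.458 = 18.37.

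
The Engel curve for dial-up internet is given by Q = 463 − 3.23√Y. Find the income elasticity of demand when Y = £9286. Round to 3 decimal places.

At Y = 9286: Q = 151.745.
dQ/dY = -3.23/(2√Y) = -0.0167594 at this income.
η = (dQ/dY)·(Y/Q) = -0.0167594 × (9286/151.745) = -1.026.

-1.026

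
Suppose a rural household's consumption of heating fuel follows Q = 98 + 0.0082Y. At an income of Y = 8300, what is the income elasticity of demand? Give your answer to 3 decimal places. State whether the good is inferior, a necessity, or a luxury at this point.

At Y = 8300: Q = 166.060.
dQ/dY = 0.0082.
η = (dQ/dY)·(Y/Q) = 0.0082 × (8300/166.060) = 0.410.
Since 0 < η < 1, the good is a necessity.

0.410 (necessity)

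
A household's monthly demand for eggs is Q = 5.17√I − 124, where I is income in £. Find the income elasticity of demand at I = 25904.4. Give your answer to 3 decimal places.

At I = 25904.4: Q = 708.103.
dQ/dI = 5.17/(2√I) = 0.016061 at this income.
η = (dQ/dI)·(I/Q) = 0.016061 × (25904.4/708.103) = 0.588.

0.588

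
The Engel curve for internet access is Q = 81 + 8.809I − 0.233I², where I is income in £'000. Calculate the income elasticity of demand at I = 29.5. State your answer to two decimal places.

At I = 29.5: Q = 138.0973.
dQ/dI = 8.809 − 0.466I = -4.93800.
η = (dQ/dI)·(I/Q) = -4.93800 × (29.5/138.0973) = -1.05.

-1.05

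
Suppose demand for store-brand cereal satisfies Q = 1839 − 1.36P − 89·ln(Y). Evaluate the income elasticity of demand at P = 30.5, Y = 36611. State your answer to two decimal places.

-0.10

At P = 30.5, Y = 36611: Q = 862.299.
Holding P constant, ∂Q/∂Y = -89/Y = -0.00243096.
η_Y = (∂Q/∂Y)·(Y/Q) = -0.00243096 × (36611/862.299) = -0.10.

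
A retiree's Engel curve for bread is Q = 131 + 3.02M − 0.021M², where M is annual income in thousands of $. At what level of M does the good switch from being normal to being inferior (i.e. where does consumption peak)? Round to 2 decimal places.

dQ/dM = 3.02 − 0.042M.
The good is inferior where dQ/dM < 0. Setting dQ/dM = 0 gives M = 3.02 / 0.042 = 71.90.

71.90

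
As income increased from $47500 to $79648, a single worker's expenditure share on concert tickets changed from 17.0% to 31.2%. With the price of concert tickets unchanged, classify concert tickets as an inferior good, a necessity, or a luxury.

The budget share rises as income rises, so η > 1.

luxury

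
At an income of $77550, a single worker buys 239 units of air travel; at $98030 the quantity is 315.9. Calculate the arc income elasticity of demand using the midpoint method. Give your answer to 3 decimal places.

ΔQ = 315.9 − 239 = 76.9; midpoint Q̄ = (239 + 315.9)/2 = 277.45.
ΔI = 98030 − 77550 = 20480; midpoint Ī = (77550 + 98030)/2 = 87790.
η = (ΔQ/Q̄) ÷ (ΔI/Ī) = (76.9/277.45) ÷ (20480/87790) = 1.188.

1.188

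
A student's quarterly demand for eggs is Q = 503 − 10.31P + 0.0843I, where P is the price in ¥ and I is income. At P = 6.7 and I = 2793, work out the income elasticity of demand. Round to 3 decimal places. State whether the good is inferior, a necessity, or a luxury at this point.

0.352 (necessity)

At P = 6.7, I = 2793: Q = 669.373.
Holding P constant, ∂Q/∂I = 0.0843.
η_I = (∂Q/∂I)·(I/Q) = 0.0843 × (2793/669.373) = 0.352.
Since 0 < η < 1, this is a necessity.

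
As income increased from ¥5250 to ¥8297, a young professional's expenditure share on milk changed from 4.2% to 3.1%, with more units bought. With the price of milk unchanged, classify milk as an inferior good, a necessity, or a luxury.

necessity

Quantity rises but the budget share falls as income rises, so 0 < η < 1.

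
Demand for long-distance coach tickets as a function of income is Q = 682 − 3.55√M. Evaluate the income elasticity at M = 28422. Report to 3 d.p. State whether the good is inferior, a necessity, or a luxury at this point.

At M = 28422: Q = 83.512.
dQ/dM = -3.55/(2√M) = -0.0105286 at this income.
η = (dQ/dM)·(M/Q) = -0.0105286 × (28422/83.512) = -3.583.
Since η < 0, the good is an inferior good.

-3.583 (inferior good)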